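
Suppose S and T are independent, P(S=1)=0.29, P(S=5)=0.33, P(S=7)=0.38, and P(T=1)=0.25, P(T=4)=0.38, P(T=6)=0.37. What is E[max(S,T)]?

5.5892

E[max(S,T)] = Σ_s Σ_t max(s,t) · P(S=s)P(T=t)
 = 1·0.0725 + 4·0.1102 + 6·0.1073 + 5·0.0825 + 5·0.1254 + 6·0.1221 + 7·0.095 + 7·0.1444 + 7·0.1406
 = 0.0725 + 0.4408 + 0.6438 + 0.4125 + 0.627 + 0.7326 + 0.665 + 1.0108 + 0.9842
 = 5.5892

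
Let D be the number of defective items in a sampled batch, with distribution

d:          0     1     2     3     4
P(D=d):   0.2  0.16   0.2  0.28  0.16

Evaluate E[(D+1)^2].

11.12

E[(D+1)^2] = Σ (d+1)^2·P(D=d)
 = 1·0.2 + 4·0.16 + 9·0.2 + 16·0.28 + 25·0.16
 = 0.2 + 0.64 + 1.8 + 4.48 + 4
 = 11.12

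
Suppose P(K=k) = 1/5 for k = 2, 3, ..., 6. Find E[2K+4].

12

E[2K+4] = Σ (2k+4)·P(K=k)
 = 8·1/5 + 10·1/5 + 12·1/5 + 14·1/5 + 16·1/5
 = 8/5 + 2 + 12/5 + 14/5 + 16/5
 = 12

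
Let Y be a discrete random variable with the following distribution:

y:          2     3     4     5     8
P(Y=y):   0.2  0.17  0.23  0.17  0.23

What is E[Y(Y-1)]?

E[Y(Y-1)] = Σ y(y-1)·P(Y=y)
 = 2·0.2 + 6·0.17 + 12·0.23 + 20·0.17 + 56·0.23
 = 0.4 + 1.02 + 2.76 + 3.4 + 12.88
 = 20.46

20.46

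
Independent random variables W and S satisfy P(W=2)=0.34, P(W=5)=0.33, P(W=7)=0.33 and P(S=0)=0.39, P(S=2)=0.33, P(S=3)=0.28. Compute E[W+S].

E[W+S] = Σ_w Σ_s (w+s) · P(W=w)P(S=s)
 = 2·0.1326 + 4·0.1122 + 5·0.0952 + 5·0.1287 + 7·0.1089 + 8·0.0924 + 7·0.1287 + 9·0.1089 + 10·0.0924
 = 0.2652 + 0.4488 + 0.476 + 0.6435 + 0.7623 + 0.7392 + 0.9009 + 0.9801 + 0.924
 = 6.14

6.14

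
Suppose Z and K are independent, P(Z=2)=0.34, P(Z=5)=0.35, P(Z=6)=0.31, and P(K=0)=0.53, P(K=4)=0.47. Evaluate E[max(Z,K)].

E[max(Z,K)] = Σ_z Σ_k max(z,k) · P(Z=z)P(K=k)
 = 2·0.1802 + 4·0.1598 + 5·0.1855 + 5·0.1645 + 6·0.1643 + 6·0.1457
 = 0.3604 + 0.6392 + 0.9275 + 0.8225 + 0.9858 + 0.8742
 = 4.6096

4.6096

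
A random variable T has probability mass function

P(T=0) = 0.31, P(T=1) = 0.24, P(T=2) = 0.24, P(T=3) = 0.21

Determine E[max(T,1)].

1.66

E[max(T,1)] = Σ max(t,1)·P(T=t)
 = 1·0.31 + 1·0.24 + 2·0.24 + 3·0.21
 = 0.31 + 0.24 + 0.48 + 0.63
 = 1.66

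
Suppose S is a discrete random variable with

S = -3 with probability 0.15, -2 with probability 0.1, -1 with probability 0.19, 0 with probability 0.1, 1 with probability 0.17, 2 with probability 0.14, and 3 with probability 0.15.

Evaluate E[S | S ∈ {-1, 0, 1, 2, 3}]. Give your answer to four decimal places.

0.9467

P(S ∈ {-1, 0, 1, 2, 3}) = 0.19 + 0.1 + 0.17 + 0.14 + 0.15 = 0.75.
E[S | S ∈ {-1, 0, 1, 2, 3}] = [(-1)·0.19 + 0·0.1 + 1·0.17 + 2·0.14 + 3·0.15] / 0.75
 = 0.71 / 0.75
 = 71/75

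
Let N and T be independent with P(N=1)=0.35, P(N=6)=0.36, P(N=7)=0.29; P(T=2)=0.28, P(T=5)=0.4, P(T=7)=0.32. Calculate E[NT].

21.792

E[NT] = Σ_n Σ_t nt · P(N=n)P(T=t)
 = 2·0.098 + 5·0.14 + 7·0.112 + 12·0.1008 + 30·0.144 + 42·0.1152 + 14·0.0812 + 35·0.116 + 49·0.0928
 = 0.196 + 0.7 + 0.784 + 1.2096 + 4.32 + 4.8384 + 1.1368 + 4.06 + 4.5472
 = 21.792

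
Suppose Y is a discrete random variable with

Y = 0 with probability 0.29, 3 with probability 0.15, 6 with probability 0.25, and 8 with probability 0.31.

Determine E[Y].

E[Y] = Σ y·P(Y=y)
 = 0·0.29 + 3·0.15 + 6·0.25 + 8·0.31
 = 0 + 0.45 + 1.5 + 2.48
 = 4.43

4.43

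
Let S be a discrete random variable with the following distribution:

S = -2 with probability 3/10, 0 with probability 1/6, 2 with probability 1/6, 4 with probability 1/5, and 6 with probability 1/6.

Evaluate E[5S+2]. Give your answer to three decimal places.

9.667

E[5S+2] = Σ (5s+2)·P(S=s)
 = (-8)·3/10 + 2·1/6 + 12·1/6 + 22·1/5 + 32·1/6
 = (-12/5) + 1/3 + 2 + 22/5 + 16/3
 = 29/3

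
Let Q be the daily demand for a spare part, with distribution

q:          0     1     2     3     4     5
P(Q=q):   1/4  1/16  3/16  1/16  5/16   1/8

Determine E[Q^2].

9.5

E[Q^2] = Σ q^2·P(Q=q)
 = 0·1/4 + 1·1/16 + 4·3/16 + 9·1/16 + 16·5/16 + 25·1/8
 = 0 + 1/16 + 3/4 + 9/16 + 5 + 25/8
 = 19/2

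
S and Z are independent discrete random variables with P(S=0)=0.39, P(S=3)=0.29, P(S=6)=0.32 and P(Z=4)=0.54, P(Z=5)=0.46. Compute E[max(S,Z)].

4.9528

E[max(S,Z)] = Σ_s Σ_z max(s,z) · P(S=s)P(Z=z)
 = 4·0.2106 + 5·0.1794 + 4·0.1566 + 5·0.1334 + 6·0.1728 + 6·0.1472
 = 0.8424 + 0.897 + 0.6264 + 0.667 + 1.0368 + 0.8832
 = 4.9528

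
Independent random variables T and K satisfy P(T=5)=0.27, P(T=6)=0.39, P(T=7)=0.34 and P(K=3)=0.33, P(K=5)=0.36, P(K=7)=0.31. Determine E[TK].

E[TK] = Σ_t Σ_k tk · P(T=t)P(K=k)
 = 15·0.0891 + 25·0.0972 + 35·0.0837 + 18·0.1287 + 30·0.1404 + 42·0.1209 + 21·0.1122 + 35·0.1224 + 49·0.1054
 = 1.3365 + 2.43 + 2.9295 + 2.3166 + 4.212 + 5.0778 + 2.3562 + 4.284 + 5.1646
 = 30.1072

30.1072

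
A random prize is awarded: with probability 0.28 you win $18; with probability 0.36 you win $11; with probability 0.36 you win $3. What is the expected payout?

E[payout] = 18·0.28 + 11·0.36 + 3·0.36
 = 5.04 + 3.96 + 1.08
 = 10.08

10.08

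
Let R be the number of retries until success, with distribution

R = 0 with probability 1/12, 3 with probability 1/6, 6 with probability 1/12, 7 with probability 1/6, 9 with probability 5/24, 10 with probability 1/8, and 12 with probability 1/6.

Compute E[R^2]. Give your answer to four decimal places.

E[R^2] = Σ r^2·P(R=r)
 = 0·1/12 + 9·1/6 + 36·1/12 + 49·1/6 + 81·5/24 + 100·1/8 + 144·1/6
 = 0 + 3/2 + 3 + 49/6 + 135/8 + 25/2 + 24
 = 1585/24

66.0417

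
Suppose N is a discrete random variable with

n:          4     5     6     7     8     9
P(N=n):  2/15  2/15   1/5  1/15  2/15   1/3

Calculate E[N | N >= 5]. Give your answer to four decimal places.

7.3846

P(N >= 5) = 2/15 + 1/5 + 1/15 + 2/15 + 1/3 = 13/15.
E[N | N >= 5] = [5·2/15 + 6·1/5 + 7·1/15 + 8·2/15 + 9·1/3] / (13/15)
 = 32/5 / (13/15)
 = 96/13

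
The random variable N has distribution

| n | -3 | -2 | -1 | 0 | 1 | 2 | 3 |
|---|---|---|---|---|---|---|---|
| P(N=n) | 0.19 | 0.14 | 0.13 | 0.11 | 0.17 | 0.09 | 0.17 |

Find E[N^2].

E[N^2] = Σ n^2·P(N=n)
 = 9·0.19 + 4·0.14 + 1·0.13 + 0·0.11 + 1·0.17 + 4·0.09 + 9·0.17
 = 1.71 + 0.56 + 0.13 + 0 + 0.17 + 0.36 + 1.53
 = 4.46

4.46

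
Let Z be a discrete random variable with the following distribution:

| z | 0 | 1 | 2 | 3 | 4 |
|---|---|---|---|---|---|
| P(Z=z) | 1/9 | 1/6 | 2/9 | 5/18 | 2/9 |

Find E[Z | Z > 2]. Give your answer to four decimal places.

3.4444

P(Z > 2) = 5/18 + 2/9 = 1/2.
E[Z | Z > 2] = [3·5/18 + 4·2/9] / (1/2)
 = 31/18 / (1/2)
 = 31/9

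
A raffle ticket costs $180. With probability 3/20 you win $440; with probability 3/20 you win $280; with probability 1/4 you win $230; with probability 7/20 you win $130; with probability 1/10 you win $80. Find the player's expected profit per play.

E[payout] = 440·3/20 + 280·3/20 + 230·1/4 + 130·7/20 + 80·1/10
 = 66 + 42 + 115/2 + 91/2 + 8
 = 219
Net = 219 - 180 = 39

39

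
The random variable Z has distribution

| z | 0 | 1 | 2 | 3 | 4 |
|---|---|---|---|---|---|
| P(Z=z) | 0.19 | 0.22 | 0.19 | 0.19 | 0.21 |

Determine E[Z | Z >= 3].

P(Z >= 3) = 0.19 + 0.21 = 0.4.
E[Z | Z >= 3] = [3·0.19 + 4·0.21] / 0.4
 = 1.41 / 0.4
 = 141/40

3.525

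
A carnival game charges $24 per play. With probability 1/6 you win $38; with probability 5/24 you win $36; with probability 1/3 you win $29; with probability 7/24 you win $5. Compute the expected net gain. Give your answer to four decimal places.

0.9583

E[payout] = 38·1/6 + 36·5/24 + 29·1/3 + 5·7/24
 = 19/3 + 15/2 + 29/3 + 35/24
 = 599/24
Net = 599/24 - 24 = 23/24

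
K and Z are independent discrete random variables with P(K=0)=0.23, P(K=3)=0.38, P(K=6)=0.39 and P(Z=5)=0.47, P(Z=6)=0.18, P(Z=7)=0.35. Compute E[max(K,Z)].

E[max(K,Z)] = Σ_k Σ_z max(k,z) · P(K=k)P(Z=z)
 = 5·0.1081 + 6·0.0414 + 7·0.0805 + 5·0.1786 + 6·0.0684 + 7·0.133 + 6·0.1833 + 6·0.0702 + 7·0.1365
 = 0.5405 + 0.2484 + 0.5635 + 0.893 + 0.4104 + 0.931 + 1.0998 + 0.4212 + 0.9555
 = 6.0633

6.0633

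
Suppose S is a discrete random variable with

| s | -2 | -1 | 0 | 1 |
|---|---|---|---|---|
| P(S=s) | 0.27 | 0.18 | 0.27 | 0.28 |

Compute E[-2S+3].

E[-2S+3] = Σ (-2s+3)·P(S=s)
 = 7·0.27 + 5·0.18 + 3·0.27 + 1·0.28
 = 1.89 + 0.9 + 0.81 + 0.28
 = 3.88

3.88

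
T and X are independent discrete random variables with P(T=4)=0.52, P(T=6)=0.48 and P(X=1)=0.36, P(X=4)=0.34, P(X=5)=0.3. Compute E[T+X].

E[T+X] = Σ_t Σ_x (t+x) · P(T=t)P(X=x)
 = 5·0.1872 + 8·0.1768 + 9·0.156 + 7·0.1728 + 10·0.1632 + 11·0.144
 = 0.936 + 1.4144 + 1.404 + 1.2096 + 1.632 + 1.584
 = 8.18

8.18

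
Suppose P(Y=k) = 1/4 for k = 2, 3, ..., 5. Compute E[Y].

E[Y] = Σ y·P(Y=y)
 = 2·1/4 + 3·1/4 + 4·1/4 + 5·1/4
 = 1/2 + 3/4 + 1 + 5/4
 = 7/2

3.5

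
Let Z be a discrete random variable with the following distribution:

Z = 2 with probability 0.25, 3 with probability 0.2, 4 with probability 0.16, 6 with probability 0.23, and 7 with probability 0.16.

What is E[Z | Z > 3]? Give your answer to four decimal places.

P(Z > 3) = 0.16 + 0.23 + 0.16 = 0.55.
E[Z | Z > 3] = [4·0.16 + 6·0.23 + 7·0.16] / 0.55
 = 3.14 / 0.55
 = 314/55

5.7091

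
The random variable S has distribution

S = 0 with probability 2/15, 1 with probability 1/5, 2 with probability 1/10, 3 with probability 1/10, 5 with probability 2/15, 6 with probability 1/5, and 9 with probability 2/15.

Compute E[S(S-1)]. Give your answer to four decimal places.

19.0667

E[S(S-1)] = Σ s(s-1)·P(S=s)
 = 0·2/15 + 0·1/5 + 2·1/10 + 6·1/10 + 20·2/15 + 30·1/5 + 72·2/15
 = 0 + 0 + 1/5 + 3/5 + 8/3 + 6 + 48/5
 = 286/15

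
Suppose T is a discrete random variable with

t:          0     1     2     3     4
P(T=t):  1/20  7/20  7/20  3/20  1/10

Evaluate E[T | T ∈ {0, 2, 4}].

P(T ∈ {0, 2, 4}) = 1/20 + 7/20 + 1/10 = 1/2.
E[T | T ∈ {0, 2, 4}] = [0·1/20 + 2·7/20 + 4·1/10] / (1/2)
 = 11/10 / (1/2)
 = 11/5

2.2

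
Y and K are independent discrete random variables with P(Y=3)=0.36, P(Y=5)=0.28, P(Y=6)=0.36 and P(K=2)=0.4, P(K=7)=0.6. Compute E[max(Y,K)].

6.056

E[max(Y,K)] = Σ_y Σ_k max(y,k) · P(Y=y)P(K=k)
 = 3·0.144 + 7·0.216 + 5·0.112 + 7·0.168 + 6·0.144 + 7·0.216
 = 0.432 + 1.512 + 0.56 + 1.176 + 0.864 + 1.512
 = 6.056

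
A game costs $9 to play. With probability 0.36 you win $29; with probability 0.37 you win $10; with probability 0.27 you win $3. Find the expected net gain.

E[payout] = 29·0.36 + 10·0.37 + 3·0.27
 = 10.44 + 3.7 + 0.81
 = 14.95
Net = 14.95 - 9 = 5.95

5.95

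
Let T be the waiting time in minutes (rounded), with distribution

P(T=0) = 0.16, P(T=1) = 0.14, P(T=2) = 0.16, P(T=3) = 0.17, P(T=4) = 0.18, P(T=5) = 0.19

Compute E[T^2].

E[T^2] = Σ t^2·P(T=t)
 = 0·0.16 + 1·0.14 + 4·0.16 + 9·0.17 + 16·0.18 + 25·0.19
 = 0 + 0.14 + 0.64 + 1.53 + 2.88 + 4.75
 = 9.94

9.94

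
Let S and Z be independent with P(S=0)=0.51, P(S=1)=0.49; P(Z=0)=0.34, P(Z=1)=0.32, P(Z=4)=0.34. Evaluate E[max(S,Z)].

E[max(S,Z)] = Σ_s Σ_z max(s,z) · P(S=s)P(Z=z)
 = 0·0.1734 + 1·0.1632 + 4·0.1734 + 1·0.1666 + 1·0.1568 + 4·0.1666
 = 0 + 0.1632 + 0.6936 + 0.1666 + 0.1568 + 0.6664
 = 1.8466

1.8466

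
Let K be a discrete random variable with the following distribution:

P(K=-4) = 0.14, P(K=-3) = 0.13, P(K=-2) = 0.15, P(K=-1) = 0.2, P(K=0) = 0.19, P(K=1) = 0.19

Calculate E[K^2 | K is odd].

3

P(K is odd) = 0.13 + 0.2 + 0.19 = 0.52.
E[K^2 | K is odd] = [9·0.13 + 1·0.2 + 1·0.19] / 0.52
 = 1.56 / 0.52
 = 3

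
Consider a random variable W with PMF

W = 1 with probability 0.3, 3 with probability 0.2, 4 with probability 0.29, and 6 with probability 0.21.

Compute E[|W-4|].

E[|W-4|] = Σ |w-4|·P(W=w)
 = 3·0.3 + 1·0.2 + 0·0.29 + 2·0.21
 = 0.9 + 0.2 + 0 + 0.42
 = 1.52

1.52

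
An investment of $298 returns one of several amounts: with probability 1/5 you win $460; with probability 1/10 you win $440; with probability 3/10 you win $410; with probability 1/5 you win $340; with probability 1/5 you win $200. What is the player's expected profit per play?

69

E[payout] = 460·1/5 + 440·1/10 + 410·3/10 + 340·1/5 + 200·1/5
 = 92 + 44 + 123 + 68 + 40
 = 367
Net = 367 - 298 = 69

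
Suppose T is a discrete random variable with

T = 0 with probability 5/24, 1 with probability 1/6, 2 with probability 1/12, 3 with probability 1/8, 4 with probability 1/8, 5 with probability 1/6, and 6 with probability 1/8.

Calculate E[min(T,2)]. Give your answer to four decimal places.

E[min(T,2)] = Σ min(t,2)·P(T=t)
 = 0·5/24 + 1·1/6 + 2·1/12 + 2·1/8 + 2·1/8 + 2·1/6 + 2·1/8
 = 0 + 1/6 + 1/6 + 1/4 + 1/4 + 1/3 + 1/4
 = 17/12

1.4167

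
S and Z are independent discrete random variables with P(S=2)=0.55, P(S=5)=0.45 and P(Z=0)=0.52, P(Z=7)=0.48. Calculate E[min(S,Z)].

1.608

E[min(S,Z)] = Σ_s Σ_z min(s,z) · P(S=s)P(Z=z)
 = 0·0.286 + 2·0.264 + 0·0.234 + 5·0.216
 = 0 + 0.528 + 0 + 1.08
 = 1.608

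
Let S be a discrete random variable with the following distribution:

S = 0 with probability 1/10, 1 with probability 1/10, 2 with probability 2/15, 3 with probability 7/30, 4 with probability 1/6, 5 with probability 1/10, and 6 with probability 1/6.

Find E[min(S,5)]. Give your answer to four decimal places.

E[min(S,5)] = Σ min(s,5)·P(S=s)
 = 0·1/10 + 1·1/10 + 2·2/15 + 3·7/30 + 4·1/6 + 5·1/10 + 5·1/6
 = 0 + 1/10 + 4/15 + 7/10 + 2/3 + 1/2 + 5/6
 = 46/15

3.0667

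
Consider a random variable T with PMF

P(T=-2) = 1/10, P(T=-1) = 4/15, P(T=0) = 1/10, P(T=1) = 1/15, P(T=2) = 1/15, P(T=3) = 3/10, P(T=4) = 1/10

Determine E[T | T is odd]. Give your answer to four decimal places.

1.1053

P(T is odd) = 4/15 + 1/15 + 3/10 = 19/30.
E[T | T is odd] = [(-1)·4/15 + 1·1/15 + 3·3/10] / (19/30)
 = 7/10 / (19/30)
 = 21/19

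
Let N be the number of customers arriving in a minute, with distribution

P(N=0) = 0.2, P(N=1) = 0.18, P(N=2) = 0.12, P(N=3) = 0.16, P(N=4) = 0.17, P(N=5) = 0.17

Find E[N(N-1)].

6.64

E[N(N-1)] = Σ n(n-1)·P(N=n)
 = 0·0.2 + 0·0.18 + 2·0.12 + 6·0.16 + 12·0.17 + 20·0.17
 = 0 + 0 + 0.24 + 0.96 + 2.04 + 3.4
 = 6.64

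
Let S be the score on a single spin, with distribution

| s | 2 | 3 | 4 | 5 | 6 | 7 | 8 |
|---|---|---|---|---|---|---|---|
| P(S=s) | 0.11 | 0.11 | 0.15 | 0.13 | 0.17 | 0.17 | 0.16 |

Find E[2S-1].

E[2S-1] = Σ (2s-1)·P(S=s)
 = 3·0.11 + 5·0.11 + 7·0.15 + 9·0.13 + 11·0.17 + 13·0.17 + 15·0.16
 = 0.33 + 0.55 + 1.05 + 1.17 + 1.87 + 2.21 + 2.4
 = 9.58

9.58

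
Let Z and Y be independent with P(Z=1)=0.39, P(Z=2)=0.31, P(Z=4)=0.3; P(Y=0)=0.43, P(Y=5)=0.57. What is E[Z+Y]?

5.06

E[Z+Y] = Σ_z Σ_y (z+y) · P(Z=z)P(Y=y)
 = 1·0.1677 + 6·0.2223 + 2·0.1333 + 7·0.1767 + 4·0.129 + 9·0.171
 = 0.1677 + 1.3338 + 0.2666 + 1.2369 + 0.516 + 1.539
 = 5.06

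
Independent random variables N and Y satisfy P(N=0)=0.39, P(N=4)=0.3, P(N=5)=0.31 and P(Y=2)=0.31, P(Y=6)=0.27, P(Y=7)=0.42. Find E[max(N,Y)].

E[max(N,Y)] = Σ_n Σ_y max(n,y) · P(N=n)P(Y=y)
 = 2·0.1209 + 6·0.1053 + 7·0.1638 + 4·0.093 + 6·0.081 + 7·0.126 + 5·0.0961 + 6·0.0837 + 7·0.1302
 = 0.2418 + 0.6318 + 1.1466 + 0.372 + 0.486 + 0.882 + 0.4805 + 0.5022 + 0.9114
 = 5.6543

5.6543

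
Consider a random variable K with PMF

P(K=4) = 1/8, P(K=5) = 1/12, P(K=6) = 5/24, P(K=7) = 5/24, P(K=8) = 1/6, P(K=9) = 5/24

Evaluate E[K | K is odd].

7.5

P(K is odd) = 1/12 + 5/24 + 5/24 = 1/2.
E[K | K is odd] = [5·1/12 + 7·5/24 + 9·5/24] / (1/2)
 = 15/4 / (1/2)
 = 15/2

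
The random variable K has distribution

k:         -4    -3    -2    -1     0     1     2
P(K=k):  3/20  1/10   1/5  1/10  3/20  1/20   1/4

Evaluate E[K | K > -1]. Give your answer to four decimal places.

1.2222

P(K > -1) = 3/20 + 1/20 + 1/4 = 9/20.
E[K | K > -1] = [0·3/20 + 1·1/20 + 2·1/4] / (9/20)
 = 11/20 / (9/20)
 = 11/9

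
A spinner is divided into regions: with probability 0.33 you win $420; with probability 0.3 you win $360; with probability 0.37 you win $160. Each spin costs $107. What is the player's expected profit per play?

198.8

E[payout] = 420·0.33 + 360·0.3 + 160·0.37
 = 138.6 + 108 + 59.2
 = 305.8
Net = 305.8 - 107 = 198.8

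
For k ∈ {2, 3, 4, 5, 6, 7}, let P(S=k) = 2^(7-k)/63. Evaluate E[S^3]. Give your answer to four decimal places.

39.2857

E[S^3] = Σ s^3·P(S=s)
 = 8·32/63 + 27·16/63 + 64·8/63 + 125·4/63 + 216·2/63 + 343·1/63
 = 256/63 + 48/7 + 512/63 + 500/63 + 48/7 + 49/9
 = 275/7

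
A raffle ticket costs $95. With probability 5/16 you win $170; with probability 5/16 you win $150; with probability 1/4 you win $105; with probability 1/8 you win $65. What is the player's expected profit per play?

39.375

E[payout] = 170·5/16 + 150·5/16 + 105·1/4 + 65·1/8
 = 425/8 + 375/8 + 105/4 + 65/8
 = 1075/8
Net = 1075/8 - 95 = 315/8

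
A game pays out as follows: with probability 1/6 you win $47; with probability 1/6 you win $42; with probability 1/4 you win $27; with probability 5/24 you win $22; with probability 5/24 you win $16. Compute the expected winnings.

E[payout] = 47·1/6 + 42·1/6 + 27·1/4 + 22·5/24 + 16·5/24
 = 47/6 + 7 + 27/4 + 55/12 + 10/3
 = 59/2

29.5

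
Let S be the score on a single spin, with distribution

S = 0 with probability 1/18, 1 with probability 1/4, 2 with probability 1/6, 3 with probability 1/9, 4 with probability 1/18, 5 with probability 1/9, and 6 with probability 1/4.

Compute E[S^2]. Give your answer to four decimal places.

E[S^2] = Σ s^2·P(S=s)
 = 0·1/18 + 1·1/4 + 4·1/6 + 9·1/9 + 16·1/18 + 25·1/9 + 36·1/4
 = 0 + 1/4 + 2/3 + 1 + 8/9 + 25/9 + 9
 = 175/12

14.5833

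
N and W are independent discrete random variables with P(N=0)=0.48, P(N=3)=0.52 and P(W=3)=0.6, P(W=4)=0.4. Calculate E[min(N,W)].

E[min(N,W)] = Σ_n Σ_w min(n,w) · P(N=n)P(W=w)
 = 0·0.288 + 0·0.192 + 3·0.312 + 3·0.208
 = 0 + 0 + 0.936 + 0.624
 = 1.56

1.56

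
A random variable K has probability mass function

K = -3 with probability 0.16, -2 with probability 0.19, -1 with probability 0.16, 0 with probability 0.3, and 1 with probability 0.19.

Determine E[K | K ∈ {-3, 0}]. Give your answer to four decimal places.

P(K ∈ {-3, 0}) = 0.16 + 0.3 = 0.46.
E[K | K ∈ {-3, 0}] = [(-3)·0.16 + 0·0.3] / 0.46
 = -0.48 / 0.46
 = -24/23

-1.0435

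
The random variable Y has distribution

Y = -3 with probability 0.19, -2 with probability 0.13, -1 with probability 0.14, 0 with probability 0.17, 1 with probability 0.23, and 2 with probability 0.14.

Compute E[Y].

-0.46

E[Y] = Σ y·P(Y=y)
 = (-3)·0.19 + (-2)·0.13 + (-1)·0.14 + 0·0.17 + 1·0.23 + 2·0.14
 = (-0.57) + (-0.26) + (-0.14) + 0 + 0.23 + 0.28
 = -0.46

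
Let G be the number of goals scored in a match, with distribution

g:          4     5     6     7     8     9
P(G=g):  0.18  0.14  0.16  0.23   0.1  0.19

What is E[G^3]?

332.18

E[G^3] = Σ g^3·P(G=g)
 = 64·0.18 + 125·0.14 + 216·0.16 + 343·0.23 + 512·0.1 + 729·0.19
 = 11.52 + 17.5 + 34.56 + 78.89 + 51.2 + 138.51
 = 332.18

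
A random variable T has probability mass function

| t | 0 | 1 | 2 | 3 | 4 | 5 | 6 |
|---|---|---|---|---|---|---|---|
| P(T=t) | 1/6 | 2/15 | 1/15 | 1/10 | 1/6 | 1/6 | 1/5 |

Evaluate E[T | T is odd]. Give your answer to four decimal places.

P(T is odd) = 2/15 + 1/10 + 1/6 = 2/5.
E[T | T is odd] = [1·2/15 + 3·1/10 + 5·1/6] / (2/5)
 = 19/15 / (2/5)
 = 19/6

3.1667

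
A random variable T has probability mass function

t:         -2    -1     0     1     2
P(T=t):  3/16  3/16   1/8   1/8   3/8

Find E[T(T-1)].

E[T(T-1)] = Σ t(t-1)·P(T=t)
 = 6·3/16 + 2·3/16 + 0·1/8 + 0·1/8 + 2·3/8
 = 9/8 + 3/8 + 0 + 0 + 3/4
 = 9/4

2.25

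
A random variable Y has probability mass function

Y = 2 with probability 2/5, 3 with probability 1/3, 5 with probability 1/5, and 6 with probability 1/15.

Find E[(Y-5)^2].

E[(Y-5)^2] = Σ (y-5)^2·P(Y=y)
 = 9·2/5 + 4·1/3 + 0·1/5 + 1·1/15
 = 18/5 + 4/3 + 0 + 1/15
 = 5

5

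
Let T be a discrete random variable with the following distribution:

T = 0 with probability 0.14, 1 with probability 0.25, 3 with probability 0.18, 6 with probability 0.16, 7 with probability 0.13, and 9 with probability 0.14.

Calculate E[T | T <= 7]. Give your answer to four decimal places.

P(T <= 7) = 0.14 + 0.25 + 0.18 + 0.16 + 0.13 = 0.86.
E[T | T <= 7] = [0·0.14 + 1·0.25 + 3·0.18 + 6·0.16 + 7·0.13] / 0.86
 = 2.66 / 0.86
 = 133/43

3.0930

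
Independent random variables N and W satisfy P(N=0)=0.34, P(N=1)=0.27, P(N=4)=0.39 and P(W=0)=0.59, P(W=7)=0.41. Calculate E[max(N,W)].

3.9497

E[max(N,W)] = Σ_n Σ_w max(n,w) · P(N=n)P(W=w)
 = 0·0.2006 + 7·0.1394 + 1·0.1593 + 7·0.1107 + 4·0.2301 + 7·0.1599
 = 0 + 0.9758 + 0.1593 + 0.7749 + 0.9204 + 1.1193
 = 3.9497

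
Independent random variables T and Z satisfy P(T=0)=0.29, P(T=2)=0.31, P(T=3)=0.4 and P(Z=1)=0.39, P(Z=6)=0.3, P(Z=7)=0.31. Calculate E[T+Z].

E[T+Z] = Σ_t Σ_z (t+z) · P(T=t)P(Z=z)
 = 1·0.1131 + 6·0.087 + 7·0.0899 + 3·0.1209 + 8·0.093 + 9·0.0961 + 4·0.156 + 9·0.12 + 10·0.124
 = 0.1131 + 0.522 + 0.6293 + 0.3627 + 0.744 + 0.8649 + 0.624 + 1.08 + 1.24
 = 6.18

6.18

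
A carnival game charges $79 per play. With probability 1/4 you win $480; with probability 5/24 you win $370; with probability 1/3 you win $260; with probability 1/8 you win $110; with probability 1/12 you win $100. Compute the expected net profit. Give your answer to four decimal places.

226.8333

E[payout] = 480·1/4 + 370·5/24 + 260·1/3 + 110·1/8 + 100·1/12
 = 120 + 925/12 + 260/3 + 55/4 + 25/3
 = 1835/6
Net = 1835/6 - 79 = 1361/6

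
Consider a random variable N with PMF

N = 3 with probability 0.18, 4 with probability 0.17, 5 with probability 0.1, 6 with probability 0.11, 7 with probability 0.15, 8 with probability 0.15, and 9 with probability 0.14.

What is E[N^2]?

E[N^2] = Σ n^2·P(N=n)
 = 9·0.18 + 16·0.17 + 25·0.1 + 36·0.11 + 49·0.15 + 64·0.15 + 81·0.14
 = 1.62 + 2.72 + 2.5 + 3.96 + 7.35 + 9.6 + 11.34
 = 39.09

39.09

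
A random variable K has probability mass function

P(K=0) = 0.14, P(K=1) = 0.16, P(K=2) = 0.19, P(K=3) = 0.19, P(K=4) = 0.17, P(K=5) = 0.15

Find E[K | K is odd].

2.96

P(K is odd) = 0.16 + 0.19 + 0.15 = 0.5.
E[K | K is odd] = [1·0.16 + 3·0.19 + 5·0.15] / 0.5
 = 1.48 / 0.5
 = 74/25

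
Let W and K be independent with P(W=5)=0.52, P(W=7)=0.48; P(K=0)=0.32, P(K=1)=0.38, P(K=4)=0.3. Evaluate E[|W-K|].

4.38

E[|W-K|] = Σ_w Σ_k |w-k| · P(W=w)P(K=k)
 = 5·0.1664 + 4·0.1976 + 1·0.156 + 7·0.1536 + 6·0.1824 + 3·0.144
 = 0.832 + 0.7904 + 0.156 + 1.0752 + 1.0944 + 0.432
 = 4.38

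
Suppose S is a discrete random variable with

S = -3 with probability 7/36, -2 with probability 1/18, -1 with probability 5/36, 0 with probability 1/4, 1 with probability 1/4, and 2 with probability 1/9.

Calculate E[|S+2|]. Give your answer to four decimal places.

2.0278

E[|S+2|] = Σ |s+2|·P(S=s)
 = 1·7/36 + 0·1/18 + 1·5/36 + 2·1/4 + 3·1/4 + 4·1/9
 = 7/36 + 0 + 5/36 + 1/2 + 3/4 + 4/9
 = 73/36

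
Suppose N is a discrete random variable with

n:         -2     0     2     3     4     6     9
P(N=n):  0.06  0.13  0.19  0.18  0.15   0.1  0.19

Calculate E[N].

3.71

E[N] = Σ n·P(N=n)
 = (-2)·0.06 + 0·0.13 + 2·0.19 + 3·0.18 + 4·0.15 + 6·0.1 + 9·0.19
 = (-0.12) + 0 + 0.38 + 0.54 + 0.6 + 0.6 + 1.71
 = 3.71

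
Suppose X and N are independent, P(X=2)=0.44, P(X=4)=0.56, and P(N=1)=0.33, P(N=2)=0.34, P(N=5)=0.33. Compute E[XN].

8.2992

E[XN] = Σ_x Σ_n xn · P(X=x)P(N=n)
 = 2·0.1452 + 4·0.1496 + 10·0.1452 + 4·0.1848 + 8·0.1904 + 20·0.1848
 = 0.2904 + 0.5984 + 1.452 + 0.7392 + 1.5232 + 3.696
 = 8.2992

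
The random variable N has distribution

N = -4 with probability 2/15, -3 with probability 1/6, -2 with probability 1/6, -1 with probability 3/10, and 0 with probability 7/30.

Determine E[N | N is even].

-1.625

P(N is even) = 2/15 + 1/6 + 7/30 = 8/15.
E[N | N is even] = [(-4)·2/15 + (-2)·1/6 + 0·7/30] / (8/15)
 = -13/15 / (8/15)
 = -13/8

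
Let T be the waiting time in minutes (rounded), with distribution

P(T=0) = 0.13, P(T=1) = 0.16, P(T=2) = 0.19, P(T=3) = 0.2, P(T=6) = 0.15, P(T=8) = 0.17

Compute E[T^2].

E[T^2] = Σ t^2·P(T=t)
 = 0·0.13 + 1·0.16 + 4·0.19 + 9·0.2 + 36·0.15 + 64·0.17
 = 0 + 0.16 + 0.76 + 1.8 + 5.4 + 10.88
 = 19

19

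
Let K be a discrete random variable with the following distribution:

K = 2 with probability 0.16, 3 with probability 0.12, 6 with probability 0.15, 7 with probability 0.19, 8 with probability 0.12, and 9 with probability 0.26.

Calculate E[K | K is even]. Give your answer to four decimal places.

P(K is even) = 0.16 + 0.15 + 0.12 = 0.43.
E[K | K is even] = [2·0.16 + 6·0.15 + 8·0.12] / 0.43
 = 2.18 / 0.43
 = 218/43

5.0698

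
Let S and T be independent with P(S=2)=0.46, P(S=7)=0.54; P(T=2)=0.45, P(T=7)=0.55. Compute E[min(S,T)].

E[min(S,T)] = Σ_s Σ_t min(s,t) · P(S=s)P(T=t)
 = 2·0.207 + 2·0.253 + 2·0.243 + 7·0.297
 = 0.414 + 0.506 + 0.486 + 2.079
 = 3.485

3.485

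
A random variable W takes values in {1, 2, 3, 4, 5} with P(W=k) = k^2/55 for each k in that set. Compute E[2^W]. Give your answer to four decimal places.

20.8364

E[2^W] = Σ 2^w·P(W=w)
 = 2·1/55 + 4·4/55 + 8·9/55 + 16·16/55 + 32·5/11
 = 2/55 + 16/55 + 72/55 + 256/55 + 160/11
 = 1146/55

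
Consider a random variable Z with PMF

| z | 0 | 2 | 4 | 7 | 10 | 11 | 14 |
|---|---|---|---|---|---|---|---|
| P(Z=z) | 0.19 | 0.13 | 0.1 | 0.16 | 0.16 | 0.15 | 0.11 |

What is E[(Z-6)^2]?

E[(Z-6)^2] = Σ (z-6)^2·P(Z=z)
 = 36·0.19 + 16·0.13 + 4·0.1 + 1·0.16 + 16·0.16 + 25·0.15 + 64·0.11
 = 6.84 + 2.08 + 0.4 + 0.16 + 2.56 + 3.75 + 7.04
 = 22.83

22.83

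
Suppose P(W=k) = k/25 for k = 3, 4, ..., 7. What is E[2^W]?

E[2^W] = Σ 2^w·P(W=w)
 = 8·3/25 + 16·4/25 + 32·1/5 + 64·6/25 + 128·7/25
 = 24/25 + 64/25 + 32/5 + 384/25 + 896/25
 = 1528/25

61.12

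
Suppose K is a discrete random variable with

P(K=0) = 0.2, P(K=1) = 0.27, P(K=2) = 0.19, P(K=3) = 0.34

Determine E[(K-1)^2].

1.75

E[(K-1)^2] = Σ (k-1)^2·P(K=k)
 = 1·0.2 + 0·0.27 + 1·0.19 + 4·0.34
 = 0.2 + 0 + 0.19 + 1.36
 = 1.75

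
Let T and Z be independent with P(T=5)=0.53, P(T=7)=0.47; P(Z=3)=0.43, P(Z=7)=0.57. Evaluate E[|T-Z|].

1.8684

E[|T-Z|] = Σ_t Σ_z |t-z| · P(T=t)P(Z=z)
 = 2·0.2279 + 2·0.3021 + 4·0.2021 + 0·0.2679
 = 0.4558 + 0.6042 + 0.8084 + 0
 = 1.8684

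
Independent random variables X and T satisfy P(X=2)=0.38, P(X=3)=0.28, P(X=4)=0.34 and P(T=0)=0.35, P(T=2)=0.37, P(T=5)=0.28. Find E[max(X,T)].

E[max(X,T)] = Σ_x Σ_t max(x,t) · P(X=x)P(T=t)
 = 2·0.133 + 2·0.1406 + 5·0.1064 + 3·0.098 + 3·0.1036 + 5·0.0784 + 4·0.119 + 4·0.1258 + 5·0.0952
 = 0.266 + 0.2812 + 0.532 + 0.294 + 0.3108 + 0.392 + 0.476 + 0.5032 + 0.476
 = 3.5312

3.5312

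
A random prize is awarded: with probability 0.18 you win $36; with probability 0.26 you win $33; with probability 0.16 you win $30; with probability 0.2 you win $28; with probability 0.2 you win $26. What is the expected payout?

30.66

E[payout] = 36·0.18 + 33·0.26 + 30·0.16 + 28·0.2 + 26·0.2
 = 6.48 + 8.58 + 4.8 + 5.6 + 5.2
 = 30.66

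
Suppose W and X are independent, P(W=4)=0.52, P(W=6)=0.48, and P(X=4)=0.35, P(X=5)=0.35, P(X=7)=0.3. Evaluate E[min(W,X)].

E[min(W,X)] = Σ_w Σ_x min(w,x) · P(W=w)P(X=x)
 = 4·0.182 + 4·0.182 + 4·0.156 + 4·0.168 + 5·0.168 + 6·0.144
 = 0.728 + 0.728 + 0.624 + 0.672 + 0.84 + 0.864
 = 4.456

4.456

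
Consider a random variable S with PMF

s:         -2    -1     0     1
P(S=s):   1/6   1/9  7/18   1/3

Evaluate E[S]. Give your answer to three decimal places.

-0.111

E[S] = Σ s·P(S=s)
 = (-2)·1/6 + (-1)·1/9 + 0·7/18 + 1·1/3
 = (-1/3) + (-1/9) + 0 + 1/3
 = -1/9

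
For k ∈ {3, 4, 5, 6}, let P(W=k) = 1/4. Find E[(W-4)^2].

1.5

E[(W-4)^2] = Σ (w-4)^2·P(W=w)
 = 1·1/4 + 0·1/4 + 1·1/4 + 4·1/4
 = 1/4 + 0 + 1/4 + 1
 = 3/2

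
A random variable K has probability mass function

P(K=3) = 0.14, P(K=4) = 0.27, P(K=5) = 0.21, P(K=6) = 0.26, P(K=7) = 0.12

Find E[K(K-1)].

21.12

E[K(K-1)] = Σ k(k-1)·P(K=k)
 = 6·0.14 + 12·0.27 + 20·0.21 + 30·0.26 + 42·0.12
 = 0.84 + 3.24 + 4.2 + 7.8 + 5.04
 = 21.12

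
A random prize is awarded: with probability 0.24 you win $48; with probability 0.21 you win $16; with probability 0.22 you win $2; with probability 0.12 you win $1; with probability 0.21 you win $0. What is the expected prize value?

E[payout] = 48·0.24 + 16·0.21 + 2·0.22 + 1·0.12 + 0·0.21
 = 11.52 + 3.36 + 0.44 + 0.12 + 0
 = 15.44

15.44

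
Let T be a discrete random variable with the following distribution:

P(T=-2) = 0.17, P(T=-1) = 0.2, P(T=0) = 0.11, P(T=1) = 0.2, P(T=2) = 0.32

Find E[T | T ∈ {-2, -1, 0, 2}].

0.125

P(T ∈ {-2, -1, 0, 2}) = 0.17 + 0.2 + 0.11 + 0.32 = 0.8.
E[T | T ∈ {-2, -1, 0, 2}] = [(-2)·0.17 + (-1)·0.2 + 0·0.11 + 2·0.32] / 0.8
 = 0.1 / 0.8
 = 1/8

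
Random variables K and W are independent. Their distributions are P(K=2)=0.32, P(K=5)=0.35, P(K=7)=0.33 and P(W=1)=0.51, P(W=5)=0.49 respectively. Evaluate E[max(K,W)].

5.1704

E[max(K,W)] = Σ_k Σ_w max(k,w) · P(K=k)P(W=w)
 = 2·0.1632 + 5·0.1568 + 5·0.1785 + 5·0.1715 + 7·0.1683 + 7·0.1617
 = 0.3264 + 0.784 + 0.8925 + 0.8575 + 1.1781 + 1.1319
 = 5.1704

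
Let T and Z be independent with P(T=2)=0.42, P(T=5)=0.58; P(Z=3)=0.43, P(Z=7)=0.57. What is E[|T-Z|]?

E[|T-Z|] = Σ_t Σ_z |t-z| · P(T=t)P(Z=z)
 = 1·0.1806 + 5·0.2394 + 2·0.2494 + 2·0.3306
 = 0.1806 + 1.197 + 0.4988 + 0.6612
 = 2.5376

2.5376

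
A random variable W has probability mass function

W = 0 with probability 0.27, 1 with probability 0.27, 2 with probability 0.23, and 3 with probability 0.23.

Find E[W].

1.42

E[W] = Σ w·P(W=w)
 = 0·0.27 + 1·0.27 + 2·0.23 + 3·0.23
 = 0 + 0.27 + 0.46 + 0.69
 = 1.42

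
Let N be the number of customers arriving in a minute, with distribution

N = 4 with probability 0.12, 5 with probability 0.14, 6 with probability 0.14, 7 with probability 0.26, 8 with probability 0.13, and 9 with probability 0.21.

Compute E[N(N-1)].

41.76

E[N(N-1)] = Σ n(n-1)·P(N=n)
 = 12·0.12 + 20·0.14 + 30·0.14 + 42·0.26 + 56·0.13 + 72·0.21
 = 1.44 + 2.8 + 4.2 + 10.92 + 7.28 + 15.12
 = 41.76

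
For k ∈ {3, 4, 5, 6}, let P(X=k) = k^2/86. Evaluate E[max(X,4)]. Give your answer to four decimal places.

E[max(X,4)] = Σ max(x,4)·P(X=x)
 = 4·9/86 + 4·8/43 + 5·25/86 + 6·18/43
 = 18/43 + 32/43 + 125/86 + 108/43
 = 441/86

5.1279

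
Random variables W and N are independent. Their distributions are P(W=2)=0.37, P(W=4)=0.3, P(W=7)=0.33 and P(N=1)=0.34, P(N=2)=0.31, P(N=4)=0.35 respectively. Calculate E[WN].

10.03

E[WN] = Σ_w Σ_n wn · P(W=w)P(N=n)
 = 2·0.1258 + 4·0.1147 + 8·0.1295 + 4·0.102 + 8·0.093 + 16·0.105 + 7·0.1122 + 14·0.1023 + 28·0.1155
 = 0.2516 + 0.4588 + 1.036 + 0.408 + 0.744 + 1.68 + 0.7854 + 1.4322 + 3.234
 = 10.03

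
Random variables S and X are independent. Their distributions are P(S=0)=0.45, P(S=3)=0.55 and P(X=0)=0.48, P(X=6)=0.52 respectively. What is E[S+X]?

4.77

E[S+X] = Σ_s Σ_x (s+x) · P(S=s)P(X=x)
 = 0·0.216 + 6·0.234 + 3·0.264 + 9·0.286
 = 0 + 1.404 + 0.792 + 2.574
 = 4.77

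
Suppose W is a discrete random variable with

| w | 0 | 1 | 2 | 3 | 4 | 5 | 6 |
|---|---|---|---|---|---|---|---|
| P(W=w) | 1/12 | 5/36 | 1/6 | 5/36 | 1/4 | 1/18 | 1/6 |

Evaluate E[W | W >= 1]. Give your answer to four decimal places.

P(W >= 1) = 5/36 + 1/6 + 5/36 + 1/4 + 1/18 + 1/6 = 11/12.
E[W | W >= 1] = [1·5/36 + 2·1/6 + 3·5/36 + 4·1/4 + 5·1/18 + 6·1/6] / (11/12)
 = 19/6 / (11/12)
 = 38/11

3.4545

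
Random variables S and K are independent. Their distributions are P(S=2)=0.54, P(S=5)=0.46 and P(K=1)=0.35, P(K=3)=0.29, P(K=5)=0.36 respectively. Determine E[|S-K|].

E[|S-K|] = Σ_s Σ_k |s-k| · P(S=s)P(K=k)
 = 1·0.189 + 1·0.1566 + 3·0.1944 + 4·0.161 + 2·0.1334 + 0·0.1656
 = 0.189 + 0.1566 + 0.5832 + 0.644 + 0.2668 + 0
 = 1.8396

1.8396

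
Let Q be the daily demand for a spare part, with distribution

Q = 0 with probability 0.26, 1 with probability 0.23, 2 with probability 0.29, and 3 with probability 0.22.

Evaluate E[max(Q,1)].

1.73

E[max(Q,1)] = Σ max(q,1)·P(Q=q)
 = 1·0.26 + 1·0.23 + 2·0.29 + 3·0.22
 = 0.26 + 0.23 + 0.58 + 0.66
 = 1.73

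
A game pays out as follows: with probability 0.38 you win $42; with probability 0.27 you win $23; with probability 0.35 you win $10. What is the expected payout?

25.67

E[payout] = 42·0.38 + 23·0.27 + 10·0.35
 = 15.96 + 6.21 + 3.5
 = 25.67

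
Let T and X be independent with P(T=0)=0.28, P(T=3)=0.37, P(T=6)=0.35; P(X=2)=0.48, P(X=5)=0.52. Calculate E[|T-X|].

E[|T-X|] = Σ_t Σ_x |t-x| · P(T=t)P(X=x)
 = 2·0.1344 + 5·0.1456 + 1·0.1776 + 2·0.1924 + 4·0.168 + 1·0.182
 = 0.2688 + 0.728 + 0.1776 + 0.3848 + 0.672 + 0.182
 = 2.4132

2.4132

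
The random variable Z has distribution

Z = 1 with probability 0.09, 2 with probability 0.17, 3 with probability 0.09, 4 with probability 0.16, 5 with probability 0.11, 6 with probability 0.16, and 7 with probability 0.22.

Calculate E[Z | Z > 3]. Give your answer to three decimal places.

P(Z > 3) = 0.16 + 0.11 + 0.16 + 0.22 = 0.65.
E[Z | Z > 3] = [4·0.16 + 5·0.11 + 6·0.16 + 7·0.22] / 0.65
 = 3.69 / 0.65
 = 369/65

5.677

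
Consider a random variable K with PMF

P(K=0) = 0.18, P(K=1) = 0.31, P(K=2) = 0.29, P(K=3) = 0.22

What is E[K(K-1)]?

E[K(K-1)] = Σ k(k-1)·P(K=k)
 = 0·0.18 + 0·0.31 + 2·0.29 + 6·0.22
 = 0 + 0 + 0.58 + 1.32
 = 1.9

1.9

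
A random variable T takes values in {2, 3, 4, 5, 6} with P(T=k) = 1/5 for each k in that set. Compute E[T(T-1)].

14

E[T(T-1)] = Σ t(t-1)·P(T=t)
 = 2·1/5 + 6·1/5 + 12·1/5 + 20·1/5 + 30·1/5
 = 2/5 + 6/5 + 12/5 + 4 + 6
 = 14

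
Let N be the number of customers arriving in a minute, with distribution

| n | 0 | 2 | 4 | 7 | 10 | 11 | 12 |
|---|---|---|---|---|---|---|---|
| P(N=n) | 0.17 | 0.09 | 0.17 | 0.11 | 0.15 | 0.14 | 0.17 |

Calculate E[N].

6.71

E[N] = Σ n·P(N=n)
 = 0·0.17 + 2·0.09 + 4·0.17 + 7·0.11 + 10·0.15 + 11·0.14 + 12·0.17
 = 0 + 0.18 + 0.68 + 0.77 + 1.5 + 1.54 + 2.04
 = 6.71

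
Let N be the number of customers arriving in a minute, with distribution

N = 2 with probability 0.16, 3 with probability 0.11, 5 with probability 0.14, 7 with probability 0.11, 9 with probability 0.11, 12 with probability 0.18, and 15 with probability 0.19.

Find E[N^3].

1091.96

E[N^3] = Σ n^3·P(N=n)
 = 8·0.16 + 27·0.11 + 125·0.14 + 343·0.11 + 729·0.11 + 1728·0.18 + 3375·0.19
 = 1.28 + 2.97 + 17.5 + 37.73 + 80.19 + 311.04 + 641.25
 = 1091.96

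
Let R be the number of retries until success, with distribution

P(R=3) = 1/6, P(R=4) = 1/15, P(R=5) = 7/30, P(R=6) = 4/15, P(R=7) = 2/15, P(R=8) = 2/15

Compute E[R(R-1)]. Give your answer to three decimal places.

E[R(R-1)] = Σ r(r-1)·P(R=r)
 = 6·1/6 + 12·1/15 + 20·7/30 + 30·4/15 + 42·2/15 + 56·2/15
 = 1 + 4/5 + 14/3 + 8 + 28/5 + 112/15
 = 413/15

27.533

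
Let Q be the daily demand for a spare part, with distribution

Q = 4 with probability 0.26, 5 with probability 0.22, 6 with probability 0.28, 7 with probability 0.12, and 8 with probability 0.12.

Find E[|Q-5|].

1.14

E[|Q-5|] = Σ |q-5|·P(Q=q)
 = 1·0.26 + 0·0.22 + 1·0.28 + 2·0.12 + 3·0.12
 = 0.26 + 0 + 0.28 + 0.24 + 0.36
 = 1.14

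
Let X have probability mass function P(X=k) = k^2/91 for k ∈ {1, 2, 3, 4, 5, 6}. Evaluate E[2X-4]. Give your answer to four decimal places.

5.6923

E[2X-4] = Σ (2x-4)·P(X=x)
 = (-2)·1/91 + 0·4/91 + 2·9/91 + 4·16/91 + 6·25/91 + 8·36/91
 = (-2/91) + 0 + 18/91 + 64/91 + 150/91 + 288/91
 = 74/13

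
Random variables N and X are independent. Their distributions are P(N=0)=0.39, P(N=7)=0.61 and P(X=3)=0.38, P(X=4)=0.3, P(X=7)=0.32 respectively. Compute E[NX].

19.5566

E[NX] = Σ_n Σ_x nx · P(N=n)P(X=x)
 = 0·0.1482 + 0·0.117 + 0·0.1248 + 21·0.2318 + 28·0.183 + 49·0.1952
 = 0 + 0 + 0 + 4.8678 + 5.124 + 9.5648
 = 19.5566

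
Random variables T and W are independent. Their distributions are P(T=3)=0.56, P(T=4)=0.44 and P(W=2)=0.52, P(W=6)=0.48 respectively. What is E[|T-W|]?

E[|T-W|] = Σ_t Σ_w |t-w| · P(T=t)P(W=w)
 = 1·0.2912 + 3·0.2688 + 2·0.2288 + 2·0.2112
 = 0.2912 + 0.8064 + 0.4576 + 0.4224
 = 1.9776

1.9776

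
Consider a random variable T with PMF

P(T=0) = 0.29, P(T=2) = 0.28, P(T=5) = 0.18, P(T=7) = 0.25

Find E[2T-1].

5.42

E[2T-1] = Σ (2t-1)·P(T=t)
 = (-1)·0.29 + 3·0.28 + 9·0.18 + 13·0.25
 = (-0.29) + 0.84 + 1.62 + 3.25
 = 5.42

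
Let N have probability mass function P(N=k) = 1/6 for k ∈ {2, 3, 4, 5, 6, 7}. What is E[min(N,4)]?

E[min(N,4)] = Σ min(n,4)·P(N=n)
 = 2·1/6 + 3·1/6 + 4·1/6 + 4·1/6 + 4·1/6 + 4·1/6
 = 1/3 + 1/2 + 2/3 + 2/3 + 2/3 + 2/3
 = 7/2

3.5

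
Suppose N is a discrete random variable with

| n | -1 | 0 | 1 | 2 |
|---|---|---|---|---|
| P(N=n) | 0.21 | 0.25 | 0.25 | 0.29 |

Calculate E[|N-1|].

0.96

E[|N-1|] = Σ |n-1|·P(N=n)
 = 2·0.21 + 1·0.25 + 0·0.25 + 1·0.29
 = 0.42 + 0.25 + 0 + 0.29
 = 0.96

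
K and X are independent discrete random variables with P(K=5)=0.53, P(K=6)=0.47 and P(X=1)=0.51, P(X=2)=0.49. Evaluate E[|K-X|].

E[|K-X|] = Σ_k Σ_x |k-x| · P(K=k)P(X=x)
 = 4·0.2703 + 3·0.2597 + 5·0.2397 + 4·0.2303
 = 1.0812 + 0.7791 + 1.1985 + 0.9212
 = 3.98

3.98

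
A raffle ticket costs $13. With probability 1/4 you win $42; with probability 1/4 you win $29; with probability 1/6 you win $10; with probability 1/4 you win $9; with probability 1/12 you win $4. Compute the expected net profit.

E[payout] = 42·1/4 + 29·1/4 + 10·1/6 + 9·1/4 + 4·1/12
 = 21/2 + 29/4 + 5/3 + 9/4 + 1/3
 = 22
Net = 22 - 13 = 9

9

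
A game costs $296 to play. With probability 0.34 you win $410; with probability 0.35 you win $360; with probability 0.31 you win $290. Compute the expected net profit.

59.3

E[payout] = 410·0.34 + 360·0.35 + 290·0.31
 = 139.4 + 126 + 89.9
 = 355.3
Net = 355.3 - 296 = 59.3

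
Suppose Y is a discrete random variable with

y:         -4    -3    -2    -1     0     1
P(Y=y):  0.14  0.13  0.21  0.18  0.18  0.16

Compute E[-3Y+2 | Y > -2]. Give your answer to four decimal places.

P(Y > -2) = 0.18 + 0.18 + 0.16 = 0.52.
E[-3Y+2 | Y > -2] = [5·0.18 + 2·0.18 + (-1)·0.16] / 0.52
 = 1.1 / 0.52
 = 55/26

2.1154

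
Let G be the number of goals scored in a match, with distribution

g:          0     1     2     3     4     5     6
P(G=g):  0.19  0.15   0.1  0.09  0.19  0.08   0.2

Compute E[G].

2.98

E[G] = Σ g·P(G=g)
 = 0·0.19 + 1·0.15 + 2·0.1 + 3·0.09 + 4·0.19 + 5·0.08 + 6·0.2
 = 0 + 0.15 + 0.2 + 0.27 + 0.76 + 0.4 + 1.2
 = 2.98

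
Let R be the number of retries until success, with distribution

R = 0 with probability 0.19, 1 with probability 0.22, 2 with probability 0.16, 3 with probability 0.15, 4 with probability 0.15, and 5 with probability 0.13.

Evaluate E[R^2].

7.86

E[R^2] = Σ r^2·P(R=r)
 = 0·0.19 + 1·0.22 + 4·0.16 + 9·0.15 + 16·0.15 + 25·0.13
 = 0 + 0.22 + 0.64 + 1.35 + 2.4 + 3.25
 = 7.86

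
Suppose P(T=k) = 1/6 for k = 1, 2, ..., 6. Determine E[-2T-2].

-9

E[-2T-2] = Σ (-2t-2)·P(T=t)
 = (-4)·1/6 + (-6)·1/6 + (-8)·1/6 + (-10)·1/6 + (-12)·1/6 + (-14)·1/6
 = (-2/3) + (-1) + (-4/3) + (-5/3) + (-2) + (-7/3)
 = -9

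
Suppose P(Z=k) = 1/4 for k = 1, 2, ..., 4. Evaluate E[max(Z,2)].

2.75

E[max(Z,2)] = Σ max(z,2)·P(Z=z)
 = 2·1/4 + 2·1/4 + 3·1/4 + 4·1/4
 = 1/2 + 1/2 + 3/4 + 1
 = 11/4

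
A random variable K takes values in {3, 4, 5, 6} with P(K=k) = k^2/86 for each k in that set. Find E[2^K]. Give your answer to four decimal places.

39.9070

E[2^K] = Σ 2^k·P(K=k)
 = 8·9/86 + 16·8/43 + 32·25/86 + 64·18/43
 = 36/43 + 128/43 + 400/43 + 1152/43
 = 1716/43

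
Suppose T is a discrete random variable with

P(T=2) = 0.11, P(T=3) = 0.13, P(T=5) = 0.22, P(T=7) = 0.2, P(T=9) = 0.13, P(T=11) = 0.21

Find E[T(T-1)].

E[T(T-1)] = Σ t(t-1)·P(T=t)
 = 2·0.11 + 6·0.13 + 20·0.22 + 42·0.2 + 72·0.13 + 110·0.21
 = 0.22 + 0.78 + 4.4 + 8.4 + 9.36 + 23.1
 = 46.26

46.26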